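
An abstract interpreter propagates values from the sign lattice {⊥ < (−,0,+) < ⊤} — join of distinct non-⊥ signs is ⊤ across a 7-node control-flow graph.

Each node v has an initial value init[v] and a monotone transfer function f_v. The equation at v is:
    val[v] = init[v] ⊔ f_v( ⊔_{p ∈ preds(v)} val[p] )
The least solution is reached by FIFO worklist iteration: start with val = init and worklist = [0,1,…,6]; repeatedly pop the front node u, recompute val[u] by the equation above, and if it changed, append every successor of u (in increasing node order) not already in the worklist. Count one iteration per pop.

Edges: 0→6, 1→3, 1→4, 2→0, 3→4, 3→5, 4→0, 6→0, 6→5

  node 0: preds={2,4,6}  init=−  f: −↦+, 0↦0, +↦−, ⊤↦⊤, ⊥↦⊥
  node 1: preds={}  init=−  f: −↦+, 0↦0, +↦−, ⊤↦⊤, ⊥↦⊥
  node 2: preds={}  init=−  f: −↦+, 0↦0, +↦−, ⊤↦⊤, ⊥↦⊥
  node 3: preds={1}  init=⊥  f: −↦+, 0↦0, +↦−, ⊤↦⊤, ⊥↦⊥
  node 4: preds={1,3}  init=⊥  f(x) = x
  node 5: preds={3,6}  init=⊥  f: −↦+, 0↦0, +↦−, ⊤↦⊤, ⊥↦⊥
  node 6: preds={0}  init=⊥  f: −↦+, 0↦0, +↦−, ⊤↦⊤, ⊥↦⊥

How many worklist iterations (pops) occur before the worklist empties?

9

Worklist (9 pops):
  #1 pop 0: in=− → ⊤ (was −); enqueue []
  #2 pop 1: in=⊥ → − (no change)
  #3 pop 2: in=⊥ → − (no change)
  #4 pop 3: in=− → + (was ⊥); enqueue []
  #5 pop 4: in=⊤ → ⊤ (was ⊥); enqueue [0]
  #6 pop 5: in=+ → − (was ⊥); enqueue []
  #7 pop 6: in=⊤ → ⊤ (was ⊥); enqueue [5]
  #8 pop 0: in=⊤ → ⊤ (no change)
  #9 pop 5: in=⊤ → ⊤ (was −); enqueue []

Fixpoint:
  val[0] = ⊤
  val[1] = −
  val[2] = −
  val[3] = +
  val[4] = ⊤
  val[5] = ⊤
  val[6] = ⊤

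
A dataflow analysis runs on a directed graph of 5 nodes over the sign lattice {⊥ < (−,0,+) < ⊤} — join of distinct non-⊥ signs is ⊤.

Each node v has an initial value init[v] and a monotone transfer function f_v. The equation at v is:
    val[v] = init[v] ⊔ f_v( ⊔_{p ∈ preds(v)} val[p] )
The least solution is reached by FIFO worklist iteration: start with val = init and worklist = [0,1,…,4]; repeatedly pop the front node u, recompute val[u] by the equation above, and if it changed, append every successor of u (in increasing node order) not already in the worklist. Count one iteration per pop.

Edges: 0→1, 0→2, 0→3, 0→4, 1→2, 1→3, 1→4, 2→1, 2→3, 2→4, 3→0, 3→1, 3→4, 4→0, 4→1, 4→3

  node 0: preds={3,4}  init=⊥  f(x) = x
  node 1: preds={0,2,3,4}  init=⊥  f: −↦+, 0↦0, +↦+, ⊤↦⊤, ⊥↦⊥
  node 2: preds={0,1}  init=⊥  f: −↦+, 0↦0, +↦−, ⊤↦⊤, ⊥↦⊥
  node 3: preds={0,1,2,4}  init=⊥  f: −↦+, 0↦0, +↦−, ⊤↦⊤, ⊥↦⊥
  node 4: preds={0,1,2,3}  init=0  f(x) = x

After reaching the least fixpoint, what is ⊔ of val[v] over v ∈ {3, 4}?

0

Worklist (7 pops):
  #1 pop 0: in=0 → 0 (was ⊥); enqueue []
  #2 pop 1: in=0 → 0 (was ⊥); enqueue []
  #3 pop 2: in=0 → 0 (was ⊥); enqueue [1]
  #4 pop 3: in=0 → 0 (was ⊥); enqueue [0]
  #5 pop 4: in=0 → 0 (no change)
  #6 pop 1: in=0 → 0 (no change)
  #7 pop 0: in=0 → 0 (no change)

Fixpoint:
  val[0] = 0
  val[1] = 0
  val[2] = 0
  val[3] = 0
  val[4] = 0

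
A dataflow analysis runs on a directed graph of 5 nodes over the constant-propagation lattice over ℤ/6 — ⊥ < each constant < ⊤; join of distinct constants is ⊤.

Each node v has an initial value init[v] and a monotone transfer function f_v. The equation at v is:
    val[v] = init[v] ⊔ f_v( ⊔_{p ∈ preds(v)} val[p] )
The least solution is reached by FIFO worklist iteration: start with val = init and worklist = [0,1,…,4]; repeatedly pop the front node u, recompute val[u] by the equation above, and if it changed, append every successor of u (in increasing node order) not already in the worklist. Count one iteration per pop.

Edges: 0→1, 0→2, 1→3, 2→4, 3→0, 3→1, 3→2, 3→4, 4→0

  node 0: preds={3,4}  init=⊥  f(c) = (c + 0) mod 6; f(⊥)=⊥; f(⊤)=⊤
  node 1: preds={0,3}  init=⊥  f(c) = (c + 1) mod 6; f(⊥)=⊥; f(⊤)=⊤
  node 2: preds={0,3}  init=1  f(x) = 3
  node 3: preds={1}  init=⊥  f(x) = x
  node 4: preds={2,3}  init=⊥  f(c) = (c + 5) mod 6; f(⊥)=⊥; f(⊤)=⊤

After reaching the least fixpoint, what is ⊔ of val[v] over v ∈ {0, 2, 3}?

Iteration log — 13 steps:
  step 1. node 0  ⊔preds=⊥  new=⊥  stable
  step 2. node 1  ⊔preds=⊥  new=⊥  stable
  step 3. node 2  ⊔preds=⊥  new=⊤  old=1  +wl: 
  step 4. node 3  ⊔preds=⊥  new=⊥  stable
  step 5. node 4  ⊔preds=⊤  new=⊤  old=⊥  +wl: 0
  step 6. node 0  ⊔preds=⊤  new=⊤  old=⊥  +wl: 1,2
  step 7. node 1  ⊔preds=⊤  new=⊤  old=⊥  +wl: 3
  step 8. node 2  ⊔preds=⊤  new=⊤  stable
  step 9. node 3  ⊔preds=⊤  new=⊤  old=⊥  +wl: 0,1,2,4
  step 10. node 0  ⊔preds=⊤  new=⊤  stable
  step 11. node 1  ⊔preds=⊤  new=⊤  stable
  step 12. node 2  ⊔preds=⊤  new=⊤  stable
  step 13. node 4  ⊔preds=⊤  new=⊤  stable

Least fixpoint reached:
  node 0: ⊤
  node 1: ⊤
  node 2: ⊤
  node 3: ⊤
  node 4: ⊤

⊤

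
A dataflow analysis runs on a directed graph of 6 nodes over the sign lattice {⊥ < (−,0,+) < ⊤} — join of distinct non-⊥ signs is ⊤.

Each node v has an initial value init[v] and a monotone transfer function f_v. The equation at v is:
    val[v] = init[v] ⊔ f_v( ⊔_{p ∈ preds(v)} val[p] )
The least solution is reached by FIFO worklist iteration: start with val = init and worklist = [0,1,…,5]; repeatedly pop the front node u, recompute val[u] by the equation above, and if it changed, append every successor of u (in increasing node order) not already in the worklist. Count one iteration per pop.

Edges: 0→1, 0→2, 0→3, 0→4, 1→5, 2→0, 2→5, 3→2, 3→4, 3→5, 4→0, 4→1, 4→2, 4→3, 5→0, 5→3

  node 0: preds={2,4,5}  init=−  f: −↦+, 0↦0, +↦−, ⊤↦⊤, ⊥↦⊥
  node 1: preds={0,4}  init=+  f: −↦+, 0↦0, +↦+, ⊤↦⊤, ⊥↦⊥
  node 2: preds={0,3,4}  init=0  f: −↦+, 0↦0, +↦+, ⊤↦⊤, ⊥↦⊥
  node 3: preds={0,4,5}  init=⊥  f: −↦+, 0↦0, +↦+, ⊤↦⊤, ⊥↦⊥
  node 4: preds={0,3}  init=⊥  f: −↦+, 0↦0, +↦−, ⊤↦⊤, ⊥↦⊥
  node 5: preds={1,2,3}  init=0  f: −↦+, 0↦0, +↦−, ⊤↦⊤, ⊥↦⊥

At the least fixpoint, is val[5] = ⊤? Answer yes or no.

Trace (10 dequeues):
  [1] u=0 | in 0 | out ⊤ | prev − | push {}
  [2] u=1 | in ⊤ | out ⊤ | prev + | push {}
  [3] u=2 | in ⊤ | out ⊤ | prev 0 | push {0}
  [4] u=3 | in ⊤ | out ⊤ | prev ⊥ | push {2}
  [5] u=4 | in ⊤ | out ⊤ | prev ⊥ | push {1,3}
  [6] u=5 | in ⊤ | out ⊤ | prev 0 | push {}
  [7] u=0 | in ⊤ | out ⊤ | ==
  [8] u=2 | in ⊤ | out ⊤ | ==
  [9] u=1 | in ⊤ | out ⊤ | ==
  [10] u=3 | in ⊤ | out ⊤ | ==

Converged values:
  [0] ⊤
  [1] ⊤
  [2] ⊤
  [3] ⊤
  [4] ⊤
  [5] ⊤

yes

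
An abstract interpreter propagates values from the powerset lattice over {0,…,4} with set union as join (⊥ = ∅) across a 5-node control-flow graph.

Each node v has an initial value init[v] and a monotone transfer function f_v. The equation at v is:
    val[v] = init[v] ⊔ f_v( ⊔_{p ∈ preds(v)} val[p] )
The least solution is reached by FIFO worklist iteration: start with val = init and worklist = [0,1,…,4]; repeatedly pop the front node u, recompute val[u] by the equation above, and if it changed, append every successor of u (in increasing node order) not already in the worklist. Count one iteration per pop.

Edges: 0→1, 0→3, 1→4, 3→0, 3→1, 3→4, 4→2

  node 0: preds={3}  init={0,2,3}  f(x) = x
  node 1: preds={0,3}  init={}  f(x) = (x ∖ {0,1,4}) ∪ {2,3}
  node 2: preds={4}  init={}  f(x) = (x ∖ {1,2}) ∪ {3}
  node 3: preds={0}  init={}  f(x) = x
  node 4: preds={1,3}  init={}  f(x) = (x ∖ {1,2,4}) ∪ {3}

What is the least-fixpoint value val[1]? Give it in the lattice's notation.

Trace (8 dequeues):
  [1] u=0 | in {} | out {0,2,3} | ==
  [2] u=1 | in {0,2,3} | out {2,3} | prev {} | push {}
  [3] u=2 | in {} | out {3} | prev {} | push {}
  [4] u=3 | in {0,2,3} | out {0,2,3} | prev {} | push {0,1}
  [5] u=4 | in {0,2,3} | out {0,3} | prev {} | push {2}
  [6] u=0 | in {0,2,3} | out {0,2,3} | ==
  [7] u=1 | in {0,2,3} | out {2,3} | ==
  [8] u=2 | in {0,3} | out {0,3} | prev {3} | push {}

Converged values:
  [0] {0,2,3}
  [1] {2,3}
  [2] {0,3}
  [3] {0,2,3}
  [4] {0,3}

{2,3}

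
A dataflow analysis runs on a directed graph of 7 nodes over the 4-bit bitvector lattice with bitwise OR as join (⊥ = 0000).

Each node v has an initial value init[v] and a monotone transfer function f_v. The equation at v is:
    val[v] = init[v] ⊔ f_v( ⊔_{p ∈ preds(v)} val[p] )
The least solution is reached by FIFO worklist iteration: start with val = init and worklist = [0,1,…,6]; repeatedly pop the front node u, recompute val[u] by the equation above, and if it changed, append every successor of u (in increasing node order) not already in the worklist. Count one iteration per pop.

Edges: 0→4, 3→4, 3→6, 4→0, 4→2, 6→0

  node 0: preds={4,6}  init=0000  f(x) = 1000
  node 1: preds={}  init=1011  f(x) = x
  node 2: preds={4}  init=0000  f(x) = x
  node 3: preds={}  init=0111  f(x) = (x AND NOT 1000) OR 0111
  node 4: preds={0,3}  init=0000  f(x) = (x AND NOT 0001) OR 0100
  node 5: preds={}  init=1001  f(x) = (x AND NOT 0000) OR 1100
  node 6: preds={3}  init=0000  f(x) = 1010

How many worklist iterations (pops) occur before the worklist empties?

9

Worklist (9 pops):
  #1 pop 0: in=0000 → 1000 (was 0000); enqueue []
  #2 pop 1: in=0000 → 1011 (no change)
  #3 pop 2: in=0000 → 0000 (no change)
  #4 pop 3: in=0000 → 0111 (no change)
  #5 pop 4: in=1111 → 1110 (was 0000); enqueue [0,2]
  #6 pop 5: in=0000 → 1101 (was 1001); enqueue []
  #7 pop 6: in=0111 → 1010 (was 0000); enqueue []
  #8 pop 0: in=1110 → 1000 (no change)
  #9 pop 2: in=1110 → 1110 (was 0000); enqueue []

Fixpoint:
  val[0] = 1000
  val[1] = 1011
  val[2] = 1110
  val[3] = 0111
  val[4] = 1110
  val[5] = 1101
  val[6] = 1010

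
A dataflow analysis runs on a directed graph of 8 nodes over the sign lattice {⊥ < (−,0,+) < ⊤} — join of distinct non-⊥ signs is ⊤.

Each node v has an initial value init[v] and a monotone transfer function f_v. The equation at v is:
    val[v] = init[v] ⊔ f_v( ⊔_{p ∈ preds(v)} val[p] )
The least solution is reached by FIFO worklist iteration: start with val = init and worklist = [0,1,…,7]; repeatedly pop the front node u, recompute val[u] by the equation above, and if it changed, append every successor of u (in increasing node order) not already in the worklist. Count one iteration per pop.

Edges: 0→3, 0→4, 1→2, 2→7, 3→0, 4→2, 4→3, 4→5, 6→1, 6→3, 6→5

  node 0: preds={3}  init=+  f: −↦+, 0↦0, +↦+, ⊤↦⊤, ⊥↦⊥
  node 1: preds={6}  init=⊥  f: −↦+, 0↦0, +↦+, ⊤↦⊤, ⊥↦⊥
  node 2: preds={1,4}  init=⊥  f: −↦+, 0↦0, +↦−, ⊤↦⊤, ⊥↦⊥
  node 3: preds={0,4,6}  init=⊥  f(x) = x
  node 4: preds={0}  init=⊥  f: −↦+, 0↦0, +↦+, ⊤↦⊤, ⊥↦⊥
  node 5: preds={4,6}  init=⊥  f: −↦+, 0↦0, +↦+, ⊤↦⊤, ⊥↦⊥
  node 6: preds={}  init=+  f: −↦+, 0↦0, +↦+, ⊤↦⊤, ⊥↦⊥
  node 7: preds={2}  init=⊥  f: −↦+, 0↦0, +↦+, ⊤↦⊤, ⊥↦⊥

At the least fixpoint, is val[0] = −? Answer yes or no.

no

Trace (11 dequeues):
  [1] u=0 | in ⊥ | out + | ==
  [2] u=1 | in + | out + | prev ⊥ | push {}
  [3] u=2 | in + | out − | prev ⊥ | push {}
  [4] u=3 | in + | out + | prev ⊥ | push {0}
  [5] u=4 | in + | out + | prev ⊥ | push {2,3}
  [6] u=5 | in + | out + | prev ⊥ | push {}
  [7] u=6 | in ⊥ | out + | ==
  [8] u=7 | in − | out + | prev ⊥ | push {}
  [9] u=0 | in + | out + | ==
  [10] u=2 | in + | out − | ==
  [11] u=3 | in + | out + | ==

Converged values:
  [0] +
  [1] +
  [2] −
  [3] +
  [4] +
  [5] +
  [6] +
  [7] +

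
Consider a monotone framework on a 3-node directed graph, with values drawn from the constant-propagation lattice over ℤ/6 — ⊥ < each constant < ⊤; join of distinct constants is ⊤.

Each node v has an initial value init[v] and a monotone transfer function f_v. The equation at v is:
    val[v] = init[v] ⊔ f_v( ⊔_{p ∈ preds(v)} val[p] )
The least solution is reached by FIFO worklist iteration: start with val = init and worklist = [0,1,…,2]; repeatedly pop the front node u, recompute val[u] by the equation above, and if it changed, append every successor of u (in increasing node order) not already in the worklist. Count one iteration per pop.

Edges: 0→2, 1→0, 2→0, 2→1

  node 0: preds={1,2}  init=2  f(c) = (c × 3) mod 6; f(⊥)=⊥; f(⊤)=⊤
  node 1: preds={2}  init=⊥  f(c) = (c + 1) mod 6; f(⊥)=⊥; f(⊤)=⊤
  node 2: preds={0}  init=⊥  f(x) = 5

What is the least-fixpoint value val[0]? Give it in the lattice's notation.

Iteration log — 7 steps:
  step 1. node 0  ⊔preds=⊥  new=2  stable
  step 2. node 1  ⊔preds=⊥  new=⊥  stable
  step 3. node 2  ⊔preds=2  new=5  old=⊥  +wl: 0,1
  step 4. node 0  ⊔preds=5  new=⊤  old=2  +wl: 2
  step 5. node 1  ⊔preds=5  new=0  old=⊥  +wl: 0
  step 6. node 2  ⊔preds=⊤  new=5  stable
  step 7. node 0  ⊔preds=⊤  new=⊤  stable

Least fixpoint reached:
  node 0: ⊤
  node 1: 0
  node 2: 5

⊤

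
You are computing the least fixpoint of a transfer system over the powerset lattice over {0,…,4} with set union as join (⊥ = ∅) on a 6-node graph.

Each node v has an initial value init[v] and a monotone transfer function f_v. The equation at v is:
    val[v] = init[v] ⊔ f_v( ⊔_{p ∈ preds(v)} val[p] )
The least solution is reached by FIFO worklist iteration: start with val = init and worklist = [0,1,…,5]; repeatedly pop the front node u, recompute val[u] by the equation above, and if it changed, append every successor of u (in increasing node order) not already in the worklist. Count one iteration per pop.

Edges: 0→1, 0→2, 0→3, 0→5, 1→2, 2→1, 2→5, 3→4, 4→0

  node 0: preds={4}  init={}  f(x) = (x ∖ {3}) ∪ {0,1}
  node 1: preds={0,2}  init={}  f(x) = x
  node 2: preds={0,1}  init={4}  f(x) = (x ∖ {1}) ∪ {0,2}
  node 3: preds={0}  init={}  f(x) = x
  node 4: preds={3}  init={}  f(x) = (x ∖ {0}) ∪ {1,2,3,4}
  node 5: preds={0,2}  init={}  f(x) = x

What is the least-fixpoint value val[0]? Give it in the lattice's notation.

Trace (13 dequeues):
  [1] u=0 | in {} | out {0,1} | prev {} | push {}
  [2] u=1 | in {0,1,4} | out {0,1,4} | prev {} | push {}
  [3] u=2 | in {0,1,4} | out {0,2,4} | prev {4} | push {1}
  [4] u=3 | in {0,1} | out {0,1} | prev {} | push {}
  [5] u=4 | in {0,1} | out {1,2,3,4} | prev {} | push {0}
  [6] u=5 | in {0,1,2,4} | out {0,1,2,4} | prev {} | push {}
  [7] u=1 | in {0,1,2,4} | out {0,1,2,4} | prev {0,1,4} | push {2}
  [8] u=0 | in {1,2,3,4} | out {0,1,2,4} | prev {0,1} | push {1,3,5}
  [9] u=2 | in {0,1,2,4} | out {0,2,4} | ==
  [10] u=1 | in {0,1,2,4} | out {0,1,2,4} | ==
  [11] u=3 | in {0,1,2,4} | out {0,1,2,4} | prev {0,1} | push {4}
  [12] u=5 | in {0,1,2,4} | out {0,1,2,4} | ==
  [13] u=4 | in {0,1,2,4} | out {1,2,3,4} | ==

Converged values:
  [0] {0,1,2,4}
  [1] {0,1,2,4}
  [2] {0,2,4}
  [3] {0,1,2,4}
  [4] {1,2,3,4}
  [5] {0,1,2,4}

{0,1,2,4}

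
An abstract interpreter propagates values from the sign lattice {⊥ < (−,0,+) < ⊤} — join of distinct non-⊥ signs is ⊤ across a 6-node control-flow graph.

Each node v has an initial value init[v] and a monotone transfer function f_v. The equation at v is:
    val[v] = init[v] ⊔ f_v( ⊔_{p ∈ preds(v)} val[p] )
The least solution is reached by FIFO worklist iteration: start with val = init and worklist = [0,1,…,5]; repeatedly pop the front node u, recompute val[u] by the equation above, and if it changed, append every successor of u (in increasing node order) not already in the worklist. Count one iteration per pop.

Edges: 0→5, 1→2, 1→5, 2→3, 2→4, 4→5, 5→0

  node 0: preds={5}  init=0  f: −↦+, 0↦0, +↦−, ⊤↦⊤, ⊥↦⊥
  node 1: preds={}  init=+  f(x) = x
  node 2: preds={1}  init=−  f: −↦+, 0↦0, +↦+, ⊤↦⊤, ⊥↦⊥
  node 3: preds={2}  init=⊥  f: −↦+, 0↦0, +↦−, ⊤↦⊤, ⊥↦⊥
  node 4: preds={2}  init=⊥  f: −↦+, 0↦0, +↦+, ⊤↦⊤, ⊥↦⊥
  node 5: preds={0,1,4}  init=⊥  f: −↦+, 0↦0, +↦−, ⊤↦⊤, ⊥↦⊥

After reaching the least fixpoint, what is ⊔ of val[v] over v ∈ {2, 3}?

⊤

Worklist (8 pops):
  #1 pop 0: in=⊥ → 0 (no change)
  #2 pop 1: in=⊥ → + (no change)
  #3 pop 2: in=+ → ⊤ (was −); enqueue []
  #4 pop 3: in=⊤ → ⊤ (was ⊥); enqueue []
  #5 pop 4: in=⊤ → ⊤ (was ⊥); enqueue []
  #6 pop 5: in=⊤ → ⊤ (was ⊥); enqueue [0]
  #7 pop 0: in=⊤ → ⊤ (was 0); enqueue [5]
  #8 pop 5: in=⊤ → ⊤ (no change)

Fixpoint:
  val[0] = ⊤
  val[1] = +
  val[2] = ⊤
  val[3] = ⊤
  val[4] = ⊤
  val[5] = ⊤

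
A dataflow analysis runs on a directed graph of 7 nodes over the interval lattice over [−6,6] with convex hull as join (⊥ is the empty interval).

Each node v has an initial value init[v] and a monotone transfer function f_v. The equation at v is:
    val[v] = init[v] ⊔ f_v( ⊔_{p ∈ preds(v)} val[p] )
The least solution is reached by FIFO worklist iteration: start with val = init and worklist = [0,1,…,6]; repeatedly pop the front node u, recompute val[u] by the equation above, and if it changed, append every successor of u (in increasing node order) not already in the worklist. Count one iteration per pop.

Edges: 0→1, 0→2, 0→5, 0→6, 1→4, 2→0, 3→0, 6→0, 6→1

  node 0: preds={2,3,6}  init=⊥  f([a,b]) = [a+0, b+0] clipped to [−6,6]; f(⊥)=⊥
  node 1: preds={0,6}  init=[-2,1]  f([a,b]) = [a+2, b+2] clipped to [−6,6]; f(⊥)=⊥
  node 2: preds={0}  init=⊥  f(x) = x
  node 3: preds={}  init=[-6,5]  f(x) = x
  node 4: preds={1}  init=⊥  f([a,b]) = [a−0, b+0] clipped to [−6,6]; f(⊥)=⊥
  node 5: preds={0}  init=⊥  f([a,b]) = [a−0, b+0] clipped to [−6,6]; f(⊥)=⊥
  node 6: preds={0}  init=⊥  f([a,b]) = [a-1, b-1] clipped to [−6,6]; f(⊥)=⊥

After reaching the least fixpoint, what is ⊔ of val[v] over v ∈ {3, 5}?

[-6,5]

Worklist (9 pops):
  #1 pop 0: in=[-6,5] → [-6,5] (was ⊥); enqueue []
  #2 pop 1: in=[-6,5] → [-4,6] (was [-2,1]); enqueue []
  #3 pop 2: in=[-6,5] → [-6,5] (was ⊥); enqueue [0]
  #4 pop 3: in=⊥ → [-6,5] (no change)
  #5 pop 4: in=[-4,6] → [-4,6] (was ⊥); enqueue []
  #6 pop 5: in=[-6,5] → [-6,5] (was ⊥); enqueue []
  #7 pop 6: in=[-6,5] → [-6,4] (was ⊥); enqueue [1]
  #8 pop 0: in=[-6,5] → [-6,5] (no change)
  #9 pop 1: in=[-6,5] → [-4,6] (no change)

Fixpoint:
  val[0] = [-6,5]
  val[1] = [-4,6]
  val[2] = [-6,5]
  val[3] = [-6,5]
  val[4] = [-4,6]
  val[5] = [-6,5]
  val[6] = [-6,4]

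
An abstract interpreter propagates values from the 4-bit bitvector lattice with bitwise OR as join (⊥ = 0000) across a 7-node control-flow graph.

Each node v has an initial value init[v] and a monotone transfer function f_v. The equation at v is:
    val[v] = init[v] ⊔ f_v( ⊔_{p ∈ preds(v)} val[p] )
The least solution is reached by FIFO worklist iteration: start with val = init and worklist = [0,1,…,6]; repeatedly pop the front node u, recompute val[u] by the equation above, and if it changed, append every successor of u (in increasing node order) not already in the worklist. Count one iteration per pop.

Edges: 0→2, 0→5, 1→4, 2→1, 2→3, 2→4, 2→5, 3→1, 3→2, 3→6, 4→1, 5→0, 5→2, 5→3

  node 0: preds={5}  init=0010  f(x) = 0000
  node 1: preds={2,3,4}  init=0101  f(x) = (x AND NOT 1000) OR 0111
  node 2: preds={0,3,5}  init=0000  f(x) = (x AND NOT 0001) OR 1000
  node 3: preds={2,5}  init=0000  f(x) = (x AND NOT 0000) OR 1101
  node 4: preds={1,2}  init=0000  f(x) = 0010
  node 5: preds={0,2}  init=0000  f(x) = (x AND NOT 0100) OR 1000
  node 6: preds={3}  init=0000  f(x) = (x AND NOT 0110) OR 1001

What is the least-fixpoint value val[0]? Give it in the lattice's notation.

Iteration log — 14 steps:
  step 1. node 0  ⊔preds=0000  new=0010  stable
  step 2. node 1  ⊔preds=0000  new=0111  old=0101  +wl: 
  step 3. node 2  ⊔preds=0010  new=1010  old=0000  +wl: 1
  step 4. node 3  ⊔preds=1010  new=1111  old=0000  +wl: 2
  step 5. node 4  ⊔preds=1111  new=0010  old=0000  +wl: 
  step 6. node 5  ⊔preds=1010  new=1010  old=0000  +wl: 0,3
  step 7. node 6  ⊔preds=1111  new=1001  old=0000  +wl: 
  step 8. node 1  ⊔preds=1111  new=0111  stable
  step 9. node 2  ⊔preds=1111  new=1110  old=1010  +wl: 1,4,5
  step 10. node 0  ⊔preds=1010  new=0010  stable
  step 11. node 3  ⊔preds=1110  new=1111  stable
  step 12. node 1  ⊔preds=1111  new=0111  stable
  step 13. node 4  ⊔preds=1111  new=0010  stable
  step 14. node 5  ⊔preds=1110  new=1010  stable

Least fixpoint reached:
  node 0: 0010
  node 1: 0111
  node 2: 1110
  node 3: 1111
  node 4: 0010
  node 5: 1010
  node 6: 1001

0010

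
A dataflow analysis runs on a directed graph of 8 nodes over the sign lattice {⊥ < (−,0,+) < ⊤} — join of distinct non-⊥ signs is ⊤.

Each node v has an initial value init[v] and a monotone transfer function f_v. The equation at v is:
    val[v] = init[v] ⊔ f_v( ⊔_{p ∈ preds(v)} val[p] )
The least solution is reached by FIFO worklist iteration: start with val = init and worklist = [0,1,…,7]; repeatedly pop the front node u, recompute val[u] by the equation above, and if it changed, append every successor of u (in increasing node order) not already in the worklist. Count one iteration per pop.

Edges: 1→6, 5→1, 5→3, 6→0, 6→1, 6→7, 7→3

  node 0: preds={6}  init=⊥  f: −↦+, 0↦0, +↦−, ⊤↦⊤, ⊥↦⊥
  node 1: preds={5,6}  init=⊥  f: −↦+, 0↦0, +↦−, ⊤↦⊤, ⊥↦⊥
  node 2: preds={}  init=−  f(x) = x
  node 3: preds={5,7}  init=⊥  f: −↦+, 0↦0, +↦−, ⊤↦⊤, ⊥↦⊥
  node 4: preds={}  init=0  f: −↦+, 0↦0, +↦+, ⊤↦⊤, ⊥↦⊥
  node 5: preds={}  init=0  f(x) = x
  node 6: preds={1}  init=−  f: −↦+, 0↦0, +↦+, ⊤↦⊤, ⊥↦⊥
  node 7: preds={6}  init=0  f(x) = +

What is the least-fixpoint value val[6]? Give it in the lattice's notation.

⊤

Trace (11 dequeues):
  [1] u=0 | in − | out + | prev ⊥ | push {}
  [2] u=1 | in ⊤ | out ⊤ | prev ⊥ | push {}
  [3] u=2 | in ⊥ | out − | ==
  [4] u=3 | in 0 | out 0 | prev ⊥ | push {}
  [5] u=4 | in ⊥ | out 0 | ==
  [6] u=5 | in ⊥ | out 0 | ==
  [7] u=6 | in ⊤ | out ⊤ | prev − | push {0,1}
  [8] u=7 | in ⊤ | out ⊤ | prev 0 | push {3}
  [9] u=0 | in ⊤ | out ⊤ | prev + | push {}
  [10] u=1 | in ⊤ | out ⊤ | ==
  [11] u=3 | in ⊤ | out ⊤ | prev 0 | push {}

Converged values:
  [0] ⊤
  [1] ⊤
  [2] −
  [3] ⊤
  [4] 0
  [5] 0
  [6] ⊤
  [7] ⊤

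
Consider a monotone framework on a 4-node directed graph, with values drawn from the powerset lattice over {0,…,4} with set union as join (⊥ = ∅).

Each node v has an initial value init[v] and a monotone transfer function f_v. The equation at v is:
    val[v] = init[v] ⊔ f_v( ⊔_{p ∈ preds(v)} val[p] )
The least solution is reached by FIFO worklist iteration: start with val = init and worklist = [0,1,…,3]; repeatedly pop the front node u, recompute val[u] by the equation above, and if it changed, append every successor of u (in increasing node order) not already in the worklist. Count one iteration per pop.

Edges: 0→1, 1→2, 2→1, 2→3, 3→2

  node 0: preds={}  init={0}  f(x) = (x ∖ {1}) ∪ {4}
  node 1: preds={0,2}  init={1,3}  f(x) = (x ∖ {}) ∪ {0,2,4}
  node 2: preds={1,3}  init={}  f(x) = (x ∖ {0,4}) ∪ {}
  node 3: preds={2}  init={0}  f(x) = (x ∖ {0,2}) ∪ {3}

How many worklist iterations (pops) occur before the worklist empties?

Worklist (6 pops):
  #1 pop 0: in={} → {0,4} (was {0}); enqueue []
  #2 pop 1: in={0,4} → {0,1,2,3,4} (was {1,3}); enqueue []
  #3 pop 2: in={0,1,2,3,4} → {1,2,3} (was {}); enqueue [1]
  #4 pop 3: in={1,2,3} → {0,1,3} (was {0}); enqueue [2]
  #5 pop 1: in={0,1,2,3,4} → {0,1,2,3,4} (no change)
  #6 pop 2: in={0,1,2,3,4} → {1,2,3} (no change)

Fixpoint:
  val[0] = {0,4}
  val[1] = {0,1,2,3,4}
  val[2] = {1,2,3}
  val[3] = {0,1,3}

6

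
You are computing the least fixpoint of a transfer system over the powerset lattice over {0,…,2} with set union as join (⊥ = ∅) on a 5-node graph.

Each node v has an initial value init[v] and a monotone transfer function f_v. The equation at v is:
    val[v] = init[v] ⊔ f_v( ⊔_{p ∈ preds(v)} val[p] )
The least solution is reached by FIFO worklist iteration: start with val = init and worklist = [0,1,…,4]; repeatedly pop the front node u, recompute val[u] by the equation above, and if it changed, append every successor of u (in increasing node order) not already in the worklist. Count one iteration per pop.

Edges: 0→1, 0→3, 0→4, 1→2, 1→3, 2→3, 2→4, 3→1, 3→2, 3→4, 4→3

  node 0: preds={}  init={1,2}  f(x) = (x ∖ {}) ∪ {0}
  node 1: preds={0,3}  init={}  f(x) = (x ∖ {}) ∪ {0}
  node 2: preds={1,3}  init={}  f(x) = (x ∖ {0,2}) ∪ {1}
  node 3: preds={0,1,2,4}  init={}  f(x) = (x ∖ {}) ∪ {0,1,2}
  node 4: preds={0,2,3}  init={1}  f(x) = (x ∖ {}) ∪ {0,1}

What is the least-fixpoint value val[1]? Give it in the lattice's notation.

Worklist (8 pops):
  #1 pop 0: in={} → {0,1,2} (was {1,2}); enqueue []
  #2 pop 1: in={0,1,2} → {0,1,2} (was {}); enqueue []
  #3 pop 2: in={0,1,2} → {1} (was {}); enqueue []
  #4 pop 3: in={0,1,2} → {0,1,2} (was {}); enqueue [1,2]
  #5 pop 4: in={0,1,2} → {0,1,2} (was {1}); enqueue [3]
  #6 pop 1: in={0,1,2} → {0,1,2} (no change)
  #7 pop 2: in={0,1,2} → {1} (no change)
  #8 pop 3: in={0,1,2} → {0,1,2} (no change)

Fixpoint:
  val[0] = {0,1,2}
  val[1] = {0,1,2}
  val[2] = {1}
  val[3] = {0,1,2}
  val[4] = {0,1,2}

{0,1,2}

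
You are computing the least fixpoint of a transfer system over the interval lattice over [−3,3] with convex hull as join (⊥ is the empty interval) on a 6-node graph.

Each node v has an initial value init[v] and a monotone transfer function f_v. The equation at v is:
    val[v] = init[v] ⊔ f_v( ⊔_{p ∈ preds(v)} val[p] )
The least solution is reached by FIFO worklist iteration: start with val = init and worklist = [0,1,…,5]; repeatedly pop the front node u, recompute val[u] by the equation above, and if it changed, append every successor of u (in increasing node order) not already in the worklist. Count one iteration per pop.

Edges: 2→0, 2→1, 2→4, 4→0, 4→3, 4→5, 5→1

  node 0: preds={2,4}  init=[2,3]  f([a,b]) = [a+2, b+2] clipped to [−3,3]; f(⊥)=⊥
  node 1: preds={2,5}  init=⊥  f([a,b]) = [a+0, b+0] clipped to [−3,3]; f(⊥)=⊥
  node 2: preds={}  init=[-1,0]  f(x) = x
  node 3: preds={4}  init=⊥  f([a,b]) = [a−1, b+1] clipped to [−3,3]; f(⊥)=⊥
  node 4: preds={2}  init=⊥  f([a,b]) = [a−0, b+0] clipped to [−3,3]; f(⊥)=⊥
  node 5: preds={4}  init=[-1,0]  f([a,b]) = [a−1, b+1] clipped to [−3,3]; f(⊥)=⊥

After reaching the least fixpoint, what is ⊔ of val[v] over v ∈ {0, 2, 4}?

[-1,3]

Worklist (9 pops):
  #1 pop 0: in=[-1,0] → [1,3] (was [2,3]); enqueue []
  #2 pop 1: in=[-1,0] → [-1,0] (was ⊥); enqueue []
  #3 pop 2: in=⊥ → [-1,0] (no change)
  #4 pop 3: in=⊥ → ⊥ (no change)
  #5 pop 4: in=[-1,0] → [-1,0] (was ⊥); enqueue [0,3]
  #6 pop 5: in=[-1,0] → [-2,1] (was [-1,0]); enqueue [1]
  #7 pop 0: in=[-1,0] → [1,3] (no change)
  #8 pop 3: in=[-1,0] → [-2,1] (was ⊥); enqueue []
  #9 pop 1: in=[-2,1] → [-2,1] (was [-1,0]); enqueue []

Fixpoint:
  val[0] = [1,3]
  val[1] = [-2,1]
  val[2] = [-1,0]
  val[3] = [-2,1]
  val[4] = [-1,0]
  val[5] = [-2,1]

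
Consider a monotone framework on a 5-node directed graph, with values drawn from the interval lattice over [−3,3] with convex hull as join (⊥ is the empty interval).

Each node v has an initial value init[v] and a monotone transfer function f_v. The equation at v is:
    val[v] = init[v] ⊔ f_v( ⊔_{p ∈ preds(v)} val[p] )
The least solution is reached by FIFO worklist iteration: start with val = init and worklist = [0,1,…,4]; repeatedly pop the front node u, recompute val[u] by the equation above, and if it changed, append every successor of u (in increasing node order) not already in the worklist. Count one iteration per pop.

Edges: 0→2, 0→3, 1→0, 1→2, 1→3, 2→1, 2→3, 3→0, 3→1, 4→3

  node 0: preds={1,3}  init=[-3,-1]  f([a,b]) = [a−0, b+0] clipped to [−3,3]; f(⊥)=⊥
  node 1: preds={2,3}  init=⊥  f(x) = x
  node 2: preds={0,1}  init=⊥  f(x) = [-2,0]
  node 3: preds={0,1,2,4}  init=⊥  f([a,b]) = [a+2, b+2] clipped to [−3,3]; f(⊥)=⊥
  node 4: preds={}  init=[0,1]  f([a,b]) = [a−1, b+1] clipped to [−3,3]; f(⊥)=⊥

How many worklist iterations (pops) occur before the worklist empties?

9

Iteration log — 9 steps:
  step 1. node 0  ⊔preds=⊥  new=[-3,-1]  stable
  step 2. node 1  ⊔preds=⊥  new=⊥  stable
  step 3. node 2  ⊔preds=[-3,-1]  new=[-2,0]  old=⊥  +wl: 1
  step 4. node 3  ⊔preds=[-3,1]  new=[-1,3]  old=⊥  +wl: 0
  step 5. node 4  ⊔preds=⊥  new=[0,1]  stable
  step 6. node 1  ⊔preds=[-2,3]  new=[-2,3]  old=⊥  +wl: 2,3
  step 7. node 0  ⊔preds=[-2,3]  new=[-3,3]  old=[-3,-1]  +wl: 
  step 8. node 2  ⊔preds=[-3,3]  new=[-2,0]  stable
  step 9. node 3  ⊔preds=[-3,3]  new=[-1,3]  stable

Least fixpoint reached:
  node 0: [-3,3]
  node 1: [-2,3]
  node 2: [-2,0]
  node 3: [-1,3]
  node 4: [0,1]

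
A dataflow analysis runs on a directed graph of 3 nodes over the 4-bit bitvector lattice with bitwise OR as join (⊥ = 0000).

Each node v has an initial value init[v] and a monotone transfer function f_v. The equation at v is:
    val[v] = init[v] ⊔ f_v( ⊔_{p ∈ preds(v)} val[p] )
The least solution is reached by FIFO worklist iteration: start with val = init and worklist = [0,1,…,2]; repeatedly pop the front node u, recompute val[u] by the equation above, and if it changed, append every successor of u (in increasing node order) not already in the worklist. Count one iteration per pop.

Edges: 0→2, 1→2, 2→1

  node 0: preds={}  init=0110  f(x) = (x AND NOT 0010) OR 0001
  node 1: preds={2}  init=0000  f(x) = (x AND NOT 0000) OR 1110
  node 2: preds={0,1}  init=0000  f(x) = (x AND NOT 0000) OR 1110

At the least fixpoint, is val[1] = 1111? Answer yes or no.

yes

Iteration log — 5 steps:
  step 1. node 0  ⊔preds=0000  new=0111  old=0110  +wl: 
  step 2. node 1  ⊔preds=0000  new=1110  old=0000  +wl: 
  step 3. node 2  ⊔preds=1111  new=1111  old=0000  +wl: 1
  step 4. node 1  ⊔preds=1111  new=1111  old=1110  +wl: 2
  step 5. node 2  ⊔preds=1111  new=1111  stable

Least fixpoint reached:
  node 0: 0111
  node 1: 1111
  node 2: 1111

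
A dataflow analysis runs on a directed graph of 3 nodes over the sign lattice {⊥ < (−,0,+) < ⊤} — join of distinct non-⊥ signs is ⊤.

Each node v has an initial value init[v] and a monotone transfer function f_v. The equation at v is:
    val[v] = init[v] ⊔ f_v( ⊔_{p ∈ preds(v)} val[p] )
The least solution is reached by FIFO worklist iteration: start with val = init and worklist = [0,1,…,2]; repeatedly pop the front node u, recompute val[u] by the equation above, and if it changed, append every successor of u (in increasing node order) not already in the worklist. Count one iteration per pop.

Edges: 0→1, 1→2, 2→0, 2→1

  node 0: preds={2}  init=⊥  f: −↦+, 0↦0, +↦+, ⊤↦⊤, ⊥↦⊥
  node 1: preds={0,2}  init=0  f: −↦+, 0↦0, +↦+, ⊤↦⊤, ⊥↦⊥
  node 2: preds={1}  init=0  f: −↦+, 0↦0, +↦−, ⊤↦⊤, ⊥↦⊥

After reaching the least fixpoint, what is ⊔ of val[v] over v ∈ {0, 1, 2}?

Iteration log — 3 steps:
  step 1. node 0  ⊔preds=0  new=0  old=⊥  +wl: 
  step 2. node 1  ⊔preds=0  new=0  stable
  step 3. node 2  ⊔preds=0  new=0  stable

Least fixpoint reached:
  node 0: 0
  node 1: 0
  node 2: 0

0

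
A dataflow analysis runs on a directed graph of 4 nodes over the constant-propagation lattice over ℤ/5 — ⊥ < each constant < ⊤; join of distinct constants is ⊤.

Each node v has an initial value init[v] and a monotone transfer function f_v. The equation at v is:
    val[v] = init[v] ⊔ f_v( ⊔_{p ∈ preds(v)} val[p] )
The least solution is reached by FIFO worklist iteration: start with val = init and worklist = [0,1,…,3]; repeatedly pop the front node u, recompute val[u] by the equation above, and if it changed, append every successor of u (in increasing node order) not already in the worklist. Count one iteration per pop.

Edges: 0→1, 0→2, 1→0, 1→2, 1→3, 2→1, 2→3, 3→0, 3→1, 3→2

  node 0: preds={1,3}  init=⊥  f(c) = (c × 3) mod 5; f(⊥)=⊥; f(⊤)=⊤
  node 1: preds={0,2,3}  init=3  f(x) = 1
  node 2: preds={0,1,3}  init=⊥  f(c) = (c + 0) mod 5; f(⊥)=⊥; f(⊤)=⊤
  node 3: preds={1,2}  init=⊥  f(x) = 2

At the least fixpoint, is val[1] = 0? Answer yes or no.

Trace (7 dequeues):
  [1] u=0 | in 3 | out 4 | prev ⊥ | push {}
  [2] u=1 | in 4 | out ⊤ | prev 3 | push {0}
  [3] u=2 | in ⊤ | out ⊤ | prev ⊥ | push {1}
  [4] u=3 | in ⊤ | out 2 | prev ⊥ | push {2}
  [5] u=0 | in ⊤ | out ⊤ | prev 4 | push {}
  [6] u=1 | in ⊤ | out ⊤ | ==
  [7] u=2 | in ⊤ | out ⊤ | ==

Converged values:
  [0] ⊤
  [1] ⊤
  [2] ⊤
  [3] 2

no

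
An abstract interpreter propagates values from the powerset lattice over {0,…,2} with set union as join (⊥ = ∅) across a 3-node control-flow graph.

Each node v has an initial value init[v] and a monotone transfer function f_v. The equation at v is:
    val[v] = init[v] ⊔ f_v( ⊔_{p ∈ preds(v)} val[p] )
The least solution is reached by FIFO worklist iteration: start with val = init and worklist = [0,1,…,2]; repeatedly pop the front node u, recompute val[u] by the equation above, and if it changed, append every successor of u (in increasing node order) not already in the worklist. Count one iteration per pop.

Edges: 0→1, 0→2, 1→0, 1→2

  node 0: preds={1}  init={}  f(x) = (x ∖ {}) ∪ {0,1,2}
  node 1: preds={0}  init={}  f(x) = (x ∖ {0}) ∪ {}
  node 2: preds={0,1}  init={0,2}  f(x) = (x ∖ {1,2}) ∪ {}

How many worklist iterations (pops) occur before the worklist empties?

Iteration log — 4 steps:
  step 1. node 0  ⊔preds={}  new={0,1,2}  old={}  +wl: 
  step 2. node 1  ⊔preds={0,1,2}  new={1,2}  old={}  +wl: 0
  step 3. node 2  ⊔preds={0,1,2}  new={0,2}  stable
  step 4. node 0  ⊔preds={1,2}  new={0,1,2}  stable

Least fixpoint reached:
  node 0: {0,1,2}
  node 1: {1,2}
  node 2: {0,2}

4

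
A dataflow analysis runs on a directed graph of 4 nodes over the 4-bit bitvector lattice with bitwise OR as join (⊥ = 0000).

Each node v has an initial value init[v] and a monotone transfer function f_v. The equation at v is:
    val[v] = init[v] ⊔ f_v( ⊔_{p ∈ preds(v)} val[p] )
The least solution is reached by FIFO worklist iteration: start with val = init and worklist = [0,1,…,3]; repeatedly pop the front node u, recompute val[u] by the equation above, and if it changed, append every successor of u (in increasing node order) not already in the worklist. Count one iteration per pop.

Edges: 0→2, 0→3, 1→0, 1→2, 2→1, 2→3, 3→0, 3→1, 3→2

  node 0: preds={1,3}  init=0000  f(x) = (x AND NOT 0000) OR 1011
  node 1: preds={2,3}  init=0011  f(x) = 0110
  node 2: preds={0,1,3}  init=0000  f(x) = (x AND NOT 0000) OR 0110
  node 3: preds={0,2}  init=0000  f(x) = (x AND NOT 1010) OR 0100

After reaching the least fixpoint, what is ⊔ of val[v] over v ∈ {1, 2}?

1111

Trace (8 dequeues):
  [1] u=0 | in 0011 | out 1011 | prev 0000 | push {}
  [2] u=1 | in 0000 | out 0111 | prev 0011 | push {0}
  [3] u=2 | in 1111 | out 1111 | prev 0000 | push {1}
  [4] u=3 | in 1111 | out 0101 | prev 0000 | push {2}
  [5] u=0 | in 0111 | out 1111 | prev 1011 | push {3}
  [6] u=1 | in 1111 | out 0111 | ==
  [7] u=2 | in 1111 | out 1111 | ==
  [8] u=3 | in 1111 | out 0101 | ==

Converged values:
  [0] 1111
  [1] 0111
  [2] 1111
  [3] 0101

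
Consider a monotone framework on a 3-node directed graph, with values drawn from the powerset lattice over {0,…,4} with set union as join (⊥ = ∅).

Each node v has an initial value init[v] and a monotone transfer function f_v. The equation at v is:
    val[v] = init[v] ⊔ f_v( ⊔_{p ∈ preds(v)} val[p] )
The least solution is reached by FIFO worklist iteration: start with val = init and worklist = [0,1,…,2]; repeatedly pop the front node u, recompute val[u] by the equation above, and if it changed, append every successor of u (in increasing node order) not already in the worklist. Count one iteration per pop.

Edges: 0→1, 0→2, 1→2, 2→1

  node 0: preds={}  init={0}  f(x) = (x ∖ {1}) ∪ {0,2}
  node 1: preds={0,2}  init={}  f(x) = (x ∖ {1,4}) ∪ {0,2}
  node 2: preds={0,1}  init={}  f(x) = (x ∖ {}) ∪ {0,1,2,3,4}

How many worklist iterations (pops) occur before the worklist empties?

Worklist (5 pops):
  #1 pop 0: in={} → {0,2} (was {0}); enqueue []
  #2 pop 1: in={0,2} → {0,2} (was {}); enqueue []
  #3 pop 2: in={0,2} → {0,1,2,3,4} (was {}); enqueue [1]
  #4 pop 1: in={0,1,2,3,4} → {0,2,3} (was {0,2}); enqueue [2]
  #5 pop 2: in={0,2,3} → {0,1,2,3,4} (no change)

Fixpoint:
  val[0] = {0,2}
  val[1] = {0,2,3}
  val[2] = {0,1,2,3,4}

5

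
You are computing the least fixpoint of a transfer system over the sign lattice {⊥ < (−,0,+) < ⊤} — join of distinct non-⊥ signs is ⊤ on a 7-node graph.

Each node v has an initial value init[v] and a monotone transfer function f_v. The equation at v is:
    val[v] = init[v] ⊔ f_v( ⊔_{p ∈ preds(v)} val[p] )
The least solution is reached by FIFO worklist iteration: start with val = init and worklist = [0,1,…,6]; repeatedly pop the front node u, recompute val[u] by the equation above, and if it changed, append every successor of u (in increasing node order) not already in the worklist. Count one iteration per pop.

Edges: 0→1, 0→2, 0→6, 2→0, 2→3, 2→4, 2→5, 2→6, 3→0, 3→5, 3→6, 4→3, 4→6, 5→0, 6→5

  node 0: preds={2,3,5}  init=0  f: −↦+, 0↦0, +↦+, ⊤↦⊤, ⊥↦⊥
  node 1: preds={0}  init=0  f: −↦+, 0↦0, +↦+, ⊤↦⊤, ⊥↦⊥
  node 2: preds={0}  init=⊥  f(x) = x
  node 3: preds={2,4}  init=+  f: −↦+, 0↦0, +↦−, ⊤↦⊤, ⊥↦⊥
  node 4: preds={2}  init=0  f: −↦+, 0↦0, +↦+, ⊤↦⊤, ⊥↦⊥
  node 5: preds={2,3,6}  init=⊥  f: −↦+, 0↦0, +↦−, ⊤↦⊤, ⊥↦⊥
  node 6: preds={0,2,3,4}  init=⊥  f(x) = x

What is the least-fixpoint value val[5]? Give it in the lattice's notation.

⊤

Trace (10 dequeues):
  [1] u=0 | in + | out ⊤ | prev 0 | push {}
  [2] u=1 | in ⊤ | out ⊤ | prev 0 | push {}
  [3] u=2 | in ⊤ | out ⊤ | prev ⊥ | push {0}
  [4] u=3 | in ⊤ | out ⊤ | prev + | push {}
  [5] u=4 | in ⊤ | out ⊤ | prev 0 | push {3}
  [6] u=5 | in ⊤ | out ⊤ | prev ⊥ | push {}
  [7] u=6 | in ⊤ | out ⊤ | prev ⊥ | push {5}
  [8] u=0 | in ⊤ | out ⊤ | ==
  [9] u=3 | in ⊤ | out ⊤ | ==
  [10] u=5 | in ⊤ | out ⊤ | ==

Converged values:
  [0] ⊤
  [1] ⊤
  [2] ⊤
  [3] ⊤
  [4] ⊤
  [5] ⊤
  [6] ⊤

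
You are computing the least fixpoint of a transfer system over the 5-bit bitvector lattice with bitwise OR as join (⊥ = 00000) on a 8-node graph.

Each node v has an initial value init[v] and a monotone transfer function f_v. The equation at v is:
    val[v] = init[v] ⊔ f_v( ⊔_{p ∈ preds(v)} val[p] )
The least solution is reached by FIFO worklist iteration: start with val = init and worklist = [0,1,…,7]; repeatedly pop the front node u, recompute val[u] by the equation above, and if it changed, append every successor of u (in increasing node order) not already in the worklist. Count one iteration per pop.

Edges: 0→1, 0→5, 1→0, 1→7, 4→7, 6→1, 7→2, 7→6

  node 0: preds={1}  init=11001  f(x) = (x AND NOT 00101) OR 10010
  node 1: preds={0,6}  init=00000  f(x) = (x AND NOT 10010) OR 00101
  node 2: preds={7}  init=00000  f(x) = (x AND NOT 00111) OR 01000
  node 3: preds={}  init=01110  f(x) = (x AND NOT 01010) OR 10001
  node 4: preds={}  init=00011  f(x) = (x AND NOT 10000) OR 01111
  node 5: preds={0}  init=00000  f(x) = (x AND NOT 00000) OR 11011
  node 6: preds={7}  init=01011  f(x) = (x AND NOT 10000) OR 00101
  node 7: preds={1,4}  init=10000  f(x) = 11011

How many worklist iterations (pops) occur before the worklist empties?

12

Trace (12 dequeues):
  [1] u=0 | in 00000 | out 11011 | prev 11001 | push {}
  [2] u=1 | in 11011 | out 01101 | prev 00000 | push {0}
  [3] u=2 | in 10000 | out 11000 | prev 00000 | push {}
  [4] u=3 | in 00000 | out 11111 | prev 01110 | push {}
  [5] u=4 | in 00000 | out 01111 | prev 00011 | push {}
  [6] u=5 | in 11011 | out 11011 | prev 00000 | push {}
  [7] u=6 | in 10000 | out 01111 | prev 01011 | push {1}
  [8] u=7 | in 01111 | out 11011 | prev 10000 | push {2,6}
  [9] u=0 | in 01101 | out 11011 | ==
  [10] u=1 | in 11111 | out 01101 | ==
  [11] u=2 | in 11011 | out 11000 | ==
  [12] u=6 | in 11011 | out 01111 | ==

Converged values:
  [0] 11011
  [1] 01101
  [2] 11000
  [3] 11111
  [4] 01111
  [5] 11011
  [6] 01111
  [7] 11011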